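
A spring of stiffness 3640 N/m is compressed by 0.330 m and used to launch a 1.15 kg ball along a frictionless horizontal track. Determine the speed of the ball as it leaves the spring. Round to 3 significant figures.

The ball leaves the spring when the spring is at natural length, so ½kx² = ½mv²
v = x√(k/m) = 0.330 × √(3640/1.15) = 18.57 m/s

v = 18.6 m/s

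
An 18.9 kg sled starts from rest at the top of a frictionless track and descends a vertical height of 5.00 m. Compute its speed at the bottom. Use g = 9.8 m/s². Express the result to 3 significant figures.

Mechanical energy is conserved (no friction): mgh = ½mv²
v = √(2gh) = √(2 × 9.8 × 5.00) = √98.000 = 9.899 m/s

v = 9.90 m/s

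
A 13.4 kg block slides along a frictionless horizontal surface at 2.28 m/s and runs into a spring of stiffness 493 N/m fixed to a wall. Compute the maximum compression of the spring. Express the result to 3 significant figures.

x = 0.376 m

All KE is stored as spring PE at maximum compression: ½mv² = ½kx²
x = v√(m/k) = 2.28 × √(13.4/493) = 0.3759 m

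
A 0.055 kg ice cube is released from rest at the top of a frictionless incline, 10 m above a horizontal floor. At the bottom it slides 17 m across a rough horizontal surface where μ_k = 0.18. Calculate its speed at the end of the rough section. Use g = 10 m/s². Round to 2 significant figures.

v = 12 m/s

Energy bookkeeping (friction removes W_f = μ_k N d):
mgh = ½mv² + μ_k m g d
W_f = μ_k mg d = (0.18)(0.055)(10)(17) = 1.683 J
½mv² = mgh − W_f = 5.5000 − 1.683 = 3.8170 J
v = √(2 × 3.8170/0.055) = 11.78 m/s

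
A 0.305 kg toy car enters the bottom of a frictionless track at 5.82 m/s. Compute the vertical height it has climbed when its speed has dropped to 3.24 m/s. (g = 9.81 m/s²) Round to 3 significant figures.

h = 1.19 m

Conservation of energy: ½mv₁² = ½mv₂² + mgh
h = (v₁² − v₂²)/(2g) = (5.82² − 3.24²)/(2 × 9.81) = 1.191 m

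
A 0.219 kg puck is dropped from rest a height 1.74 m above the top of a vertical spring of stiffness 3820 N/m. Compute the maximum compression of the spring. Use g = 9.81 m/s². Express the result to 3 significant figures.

Let x be the compression. The total drop is H + x, and the puck is instantaneously at rest at max compression, so energy conservation gives:
mg(H + x) = ½kx²
½(3820)x² − (0.219)(9.81)x − (0.219)(9.81)(1.74) = 0
1910x² − 2.148x − 3.738 = 0
x = [2.148 + √(4.616 + 28560)]/(2 × 1910) = 0.04481 m

x = 0.0448 m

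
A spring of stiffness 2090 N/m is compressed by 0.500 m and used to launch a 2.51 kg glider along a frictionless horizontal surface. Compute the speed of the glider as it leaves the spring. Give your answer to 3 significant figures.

The glider leaves the spring when the spring is at natural length, so ½kx² = ½mv²
v = x√(k/m) = 0.500 × √(2090/2.51) = 14.43 m/s

v = 14.4 m/s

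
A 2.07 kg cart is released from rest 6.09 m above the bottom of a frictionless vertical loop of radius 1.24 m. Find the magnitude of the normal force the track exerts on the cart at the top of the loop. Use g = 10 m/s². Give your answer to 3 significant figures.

N = 99.8 N

Energy from release to top (height 2r): mgh = ½mv_top² + mg(2r)
v_top² = 2g(h − 2r) = 2(10)(6.09 − 2.480) = 72.200 m²/s²
At the top, both N and weight point toward the centre: N + mg = mv_top²/r
N = m(v_top²/r − g) = 2.07(72.200/1.24 − 10) = 99.83 N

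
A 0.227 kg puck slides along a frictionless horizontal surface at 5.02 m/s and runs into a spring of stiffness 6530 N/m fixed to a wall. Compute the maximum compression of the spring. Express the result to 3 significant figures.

All KE is stored as spring PE at maximum compression: ½mv² = ½kx²
x = v√(m/k) = 5.02 × √(0.227/6530) = 0.02960 m

x = 0.0296 m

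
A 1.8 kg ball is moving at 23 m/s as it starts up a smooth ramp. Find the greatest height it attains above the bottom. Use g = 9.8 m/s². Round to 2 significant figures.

h = 27 m

Setting KE at the bottom equal to PE gained: ½mv² = mgh
h = v²/(2g) = 23²/(2 × 9.8) = 26.99 m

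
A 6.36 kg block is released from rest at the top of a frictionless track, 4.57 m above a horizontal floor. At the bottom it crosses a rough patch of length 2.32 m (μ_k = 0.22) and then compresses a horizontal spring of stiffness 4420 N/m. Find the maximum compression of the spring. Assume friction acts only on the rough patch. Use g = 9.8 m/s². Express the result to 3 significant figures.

Initial energy: E₁ = mgh = (6.36)(9.8)(4.57) = 284.84 J
Friction removes W_f = μ_k mg d = (0.22)(6.36)(9.8)(2.32) = 31.81 J
Energy reaching the spring: E = 284.84 − 31.81 = 253.03 J
At max compression ½kx² = E ⇒ x = √(2E/k) = √(2 × 253.03/4420) = 0.3384 m

x = 0.338 m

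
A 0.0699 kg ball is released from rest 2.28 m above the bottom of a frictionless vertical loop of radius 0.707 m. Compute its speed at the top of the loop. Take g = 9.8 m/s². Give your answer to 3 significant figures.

Energy conservation: mgh = ½mv_top² + mg(2r)
v_top² = 2g(h − 2r) = 2(9.8)(2.28 − 1.414) = 16.97
v_top = 4.120 m/s

v = 4.12 m/s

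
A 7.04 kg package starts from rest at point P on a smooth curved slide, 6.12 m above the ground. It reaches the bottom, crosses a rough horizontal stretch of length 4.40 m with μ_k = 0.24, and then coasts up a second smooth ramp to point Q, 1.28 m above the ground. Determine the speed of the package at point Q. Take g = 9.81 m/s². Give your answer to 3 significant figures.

Energy at P: mgh₁ = (7.04)(9.81)(6.12) = 422.66 J
Friction loss: W_f = μ_k mg d = 72.93 J
At Q: ½mv² + mgh₂ = mgh₁ − W_f
½mv² = 422.66 − 72.93 − 88.400 = 261.33 J
v = √(2 × 261.33/7.04) = 8.616 m/s

v = 8.62 m/s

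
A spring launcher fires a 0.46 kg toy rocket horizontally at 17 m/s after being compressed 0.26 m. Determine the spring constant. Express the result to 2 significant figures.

k = 2000 N/m

Energy stored in the spring equals the launch KE: ½kx² = ½mv²
k = mv²/x² = (0.46)(17)²/(0.26)² = 1967 N/m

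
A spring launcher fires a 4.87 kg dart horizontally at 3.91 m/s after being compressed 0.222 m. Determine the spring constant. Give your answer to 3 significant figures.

k = 1510 N/m

Spring PE at full compression equals KE at release: ½kx² = ½mv²
k = mv²/x² = (4.87)(3.91)²/(0.222)² = 1511 N/m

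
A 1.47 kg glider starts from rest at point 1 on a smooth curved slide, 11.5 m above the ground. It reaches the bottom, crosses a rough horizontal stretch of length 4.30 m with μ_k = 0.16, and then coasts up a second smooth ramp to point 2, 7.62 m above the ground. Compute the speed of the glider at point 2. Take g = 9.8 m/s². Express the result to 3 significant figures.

Energy at 1: mgh₁ = (1.47)(9.8)(11.5) = 165.67 J
Friction loss: W_f = μ_k mg d = 9.911 J
At 2: ½mv² + mgh₂ = mgh₁ − W_f
½mv² = 165.67 − 9.911 − 109.77 = 45.984 J
v = √(2 × 45.984/1.47) = 7.910 m/s

v = 7.91 m/s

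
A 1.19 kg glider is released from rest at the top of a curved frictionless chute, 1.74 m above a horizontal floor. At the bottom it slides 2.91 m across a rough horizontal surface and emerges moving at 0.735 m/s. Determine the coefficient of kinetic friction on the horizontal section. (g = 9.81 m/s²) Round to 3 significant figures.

μ_k = 0.588

Applying the work–energy principle:
mgh = ½mv² + μ_k m g d
mgh = 20.313 J; ½mv² = 0.32143 J
W_f = 20.313 − 0.32143 = 19.99 J
μ_k = W_f/(mg·d) = 19.99/(11.67 × 2.91) = 0.5885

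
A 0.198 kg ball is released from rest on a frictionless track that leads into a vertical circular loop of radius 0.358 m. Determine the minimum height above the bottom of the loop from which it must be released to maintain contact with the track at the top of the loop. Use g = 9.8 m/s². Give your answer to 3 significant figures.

h = 0.895 m

At the top, for minimum speed gravity alone supplies the centripetal force: mg = mv_top²/r ⇒ v_top² = gr = 3.508 m²/s²
Energy conservation from release height h to the top (height 2r): mgh = ½mv_top² + mg(2r)
h = v_top²/(2g) + 2r = r/2 + 2r = 5r/2 = 0.8950 m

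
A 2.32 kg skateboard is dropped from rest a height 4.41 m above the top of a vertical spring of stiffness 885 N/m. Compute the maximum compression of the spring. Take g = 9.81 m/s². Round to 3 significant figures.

Measuring PE from the top of the relaxed spring, at max compression the skateboard has dropped H + x with zero KE, so:
mg(H + x) = ½kx²
½(885)x² − (2.32)(9.81)x − (2.32)(9.81)(4.41) = 0
442.5x² − 22.76x − 100.4 = 0
x = [22.76 + √(518.0 + 177651)]/(2 × 442.5) = 0.5027 m

x = 0.503 m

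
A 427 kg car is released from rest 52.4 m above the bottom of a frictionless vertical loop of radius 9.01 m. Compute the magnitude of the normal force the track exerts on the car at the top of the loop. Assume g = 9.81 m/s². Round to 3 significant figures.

Energy from release to top (height 2r): mgh = ½mv_top² + mg(2r)
v_top² = 2g(h − 2r) = 2(9.81)(52.4 − 18.02) = 674.54 m²/s²
At the top, both N and weight point toward the centre: N + mg = mv_top²/r
N = m(v_top²/r − g) = 427(674.54/9.01 − 9.81) = 27779 N

N = 27800 N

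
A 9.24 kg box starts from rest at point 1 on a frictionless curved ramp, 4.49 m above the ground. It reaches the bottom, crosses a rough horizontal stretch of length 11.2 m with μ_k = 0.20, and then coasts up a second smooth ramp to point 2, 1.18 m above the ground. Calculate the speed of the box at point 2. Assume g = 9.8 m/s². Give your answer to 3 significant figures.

Energy at 1: mgh₁ = (9.24)(9.8)(4.49) = 406.58 J
Friction loss: W_f = μ_k mg d = 202.8 J
At 2: ½mv² + mgh₂ = mgh₁ − W_f
½mv² = 406.58 − 202.8 − 106.85 = 96.891 J
v = √(2 × 96.891/9.24) = 4.580 m/s

v = 4.58 m/s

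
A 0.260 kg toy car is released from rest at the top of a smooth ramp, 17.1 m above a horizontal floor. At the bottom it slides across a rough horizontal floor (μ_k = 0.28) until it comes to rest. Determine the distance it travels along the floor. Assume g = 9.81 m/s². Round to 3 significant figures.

d = 61.1 m

Energy bookkeeping (friction removes W_f = μ_k N d):
At rest all PE has been dissipated by friction: mgh = μ_k m g d
d = h/μ_k = 17.1/0.28 = 61.07 m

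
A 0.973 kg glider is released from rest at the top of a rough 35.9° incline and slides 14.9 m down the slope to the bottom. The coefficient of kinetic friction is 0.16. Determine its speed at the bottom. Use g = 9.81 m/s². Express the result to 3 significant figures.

Taking the bottom as reference, mgh = ½mv² + μ_k N L with h = L sinθ, N = mg cosθ:
mgh = mgL sinθ = (0.973)(9.81)(14.9)sin35.9° = 83.395 J
W_f = μ_k mg cosθ · L = (0.16)(0.973)(9.81)cos35.9°·14.9 = 18.43 J
½mv² = 83.395 − 18.43 = 64.962 J
v = √(2 × 64.962/0.973) = 11.56 m/s

v = 11.6 m/s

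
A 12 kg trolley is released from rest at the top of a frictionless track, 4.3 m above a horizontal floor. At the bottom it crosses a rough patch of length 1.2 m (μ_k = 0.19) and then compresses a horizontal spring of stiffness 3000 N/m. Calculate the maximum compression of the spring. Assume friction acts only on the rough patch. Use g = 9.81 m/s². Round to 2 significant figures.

Initial energy: E₁ = mgh = (12)(9.81)(4.3) = 506.20 J
Friction removes W_f = μ_k mg d = (0.19)(12)(9.81)(1.2) = 26.84 J
Energy reaching the spring: E = 506.20 − 26.84 = 479.36 J
At max compression ½kx² = E ⇒ x = √(2E/k) = √(2 × 479.36/3000) = 0.5653 m

x = 0.57 m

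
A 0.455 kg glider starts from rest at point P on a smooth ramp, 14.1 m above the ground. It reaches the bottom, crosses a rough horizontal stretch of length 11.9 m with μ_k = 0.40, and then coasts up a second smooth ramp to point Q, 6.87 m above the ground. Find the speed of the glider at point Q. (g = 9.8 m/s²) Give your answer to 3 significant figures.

v = 6.96 m/s

Energy at P: mgh₁ = (0.455)(9.8)(14.1) = 62.872 J
Friction loss: W_f = μ_k mg d = 21.22 J
At Q: ½mv² + mgh₂ = mgh₁ − W_f
½mv² = 62.872 − 21.22 − 30.633 = 11.014 J
v = √(2 × 11.014/0.455) = 6.958 m/s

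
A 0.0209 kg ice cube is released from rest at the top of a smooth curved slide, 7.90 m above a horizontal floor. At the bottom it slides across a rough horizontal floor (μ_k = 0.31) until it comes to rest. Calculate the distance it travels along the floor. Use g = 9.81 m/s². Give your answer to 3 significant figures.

d = 25.5 m

Applying the work–energy principle:
At rest all PE has been dissipated by friction: mgh = μ_k m g d
d = h/μ_k = 7.90/0.31 = 25.48 m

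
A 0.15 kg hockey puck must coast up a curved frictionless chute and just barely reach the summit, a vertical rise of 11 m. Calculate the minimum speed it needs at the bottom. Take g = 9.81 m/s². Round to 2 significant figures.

At the top it is momentarily at rest, so all KE converts to PE: ½mv² = mgh
v = √(2gh) = √(2 × 9.81 × 11) = 14.69 m/s

v = 15 m/s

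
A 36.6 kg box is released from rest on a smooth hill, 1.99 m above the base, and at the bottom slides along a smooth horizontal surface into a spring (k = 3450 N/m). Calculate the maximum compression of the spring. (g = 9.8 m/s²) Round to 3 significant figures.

Gravitational PE at the top equals spring PE at max compression: mgh = ½kx²
x = √(2mgh/k) = √(2 × 36.6 × 9.8 × 1.99 / 3450) = 0.6433 m

x = 0.643 m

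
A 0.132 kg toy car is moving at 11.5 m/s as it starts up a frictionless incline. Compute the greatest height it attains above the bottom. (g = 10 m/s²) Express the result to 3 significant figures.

h = 6.61 m

Setting KE at the bottom equal to PE gained: ½mv² = mgh
h = v²/(2g) = 11.5²/(2 × 10) = 6.612 m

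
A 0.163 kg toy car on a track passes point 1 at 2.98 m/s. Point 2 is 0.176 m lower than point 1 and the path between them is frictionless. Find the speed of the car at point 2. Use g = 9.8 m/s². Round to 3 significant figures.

v = 3.51 m/s

Mechanical energy is conserved (no friction): ½mv₀² + mgh = ½mv²
The mass cancels from both sides.
v² = v₀² + 2gh = (2.98)² + 2(9.8)(0.176) = 12.330
v = √12.330 = 3.511 m/s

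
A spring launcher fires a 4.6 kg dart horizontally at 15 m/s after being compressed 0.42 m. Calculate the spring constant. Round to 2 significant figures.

k = 5900 N/m

½kx² = ½mv²
k = mv²/x² = (4.6)(15)²/(0.42)² = 5867 N/m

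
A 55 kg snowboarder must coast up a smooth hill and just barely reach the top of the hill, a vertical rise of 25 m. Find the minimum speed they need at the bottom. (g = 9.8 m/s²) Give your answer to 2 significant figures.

v = 22 m/s

At the top they are momentarily at rest, so all KE converts to PE: ½mv² = mgh
v = √(2gh) = √(2 × 9.8 × 25) = 22.14 m/s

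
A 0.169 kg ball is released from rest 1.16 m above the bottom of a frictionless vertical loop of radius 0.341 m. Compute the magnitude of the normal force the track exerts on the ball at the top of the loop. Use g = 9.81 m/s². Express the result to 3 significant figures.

Energy from release to top (height 2r): mgh = ½mv_top² + mg(2r)
v_top² = 2g(h − 2r) = 2(9.81)(1.16 − 0.6820) = 9.3784 m²/s²
At the top, both N and weight point toward the centre: N + mg = mv_top²/r
N = m(v_top²/r − g) = 0.169(9.3784/0.341 − 9.81) = 2.990 N

N = 2.99 N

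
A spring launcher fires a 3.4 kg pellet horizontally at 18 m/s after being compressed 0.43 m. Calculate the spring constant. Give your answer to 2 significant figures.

k = 6000 N/m

Spring PE at full compression equals KE at release: ½kx² = ½mv²
k = mv²/x² = (3.4)(18)²/(0.43)² = 5958 N/m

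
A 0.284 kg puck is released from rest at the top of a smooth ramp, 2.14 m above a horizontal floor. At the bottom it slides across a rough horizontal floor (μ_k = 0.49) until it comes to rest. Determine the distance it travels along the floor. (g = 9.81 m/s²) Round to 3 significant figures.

Applying the work–energy principle:
At rest all PE has been dissipated by friction: mgh = μ_k m g d
d = h/μ_k = 2.14/0.49 = 4.367 m

d = 4.37 m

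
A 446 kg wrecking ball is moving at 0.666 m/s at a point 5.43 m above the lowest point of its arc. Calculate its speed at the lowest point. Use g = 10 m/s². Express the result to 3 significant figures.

v = 10.4 m/s

By conservation of mechanical energy, ½mv₀² + mgh = ½mv²
v² = v₀² + 2gh = (0.666)² + 2(10)(5.43) = 109.04
v = √109.04 = 10.44 m/s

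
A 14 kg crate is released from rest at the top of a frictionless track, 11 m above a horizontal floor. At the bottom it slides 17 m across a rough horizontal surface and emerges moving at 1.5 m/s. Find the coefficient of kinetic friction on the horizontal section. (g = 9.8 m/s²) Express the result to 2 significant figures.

μ_k = 0.64

Applying the work–energy principle:
mgh = ½mv² + μ_k m g d
mgh = 1509.2 J; ½mv² = 15.750 J
W_f = 1509.2 − 15.750 = 1493 J
μ_k = W_f/(mg·d) = 1493/(137.2 × 17) = 0.6403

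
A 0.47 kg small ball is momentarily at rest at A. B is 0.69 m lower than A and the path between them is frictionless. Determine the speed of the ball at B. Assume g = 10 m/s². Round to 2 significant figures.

v = 3.7 m/s

By conservation of mechanical energy, mgh = ½mv²
v = √(2gh) = √(2 × 10 × 0.69) = √13.800 = 3.715 m/s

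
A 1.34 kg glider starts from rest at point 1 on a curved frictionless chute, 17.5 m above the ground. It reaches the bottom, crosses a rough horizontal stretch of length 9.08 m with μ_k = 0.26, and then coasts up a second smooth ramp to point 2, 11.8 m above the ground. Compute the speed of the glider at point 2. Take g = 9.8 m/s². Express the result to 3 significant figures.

v = 8.09 m/s

Energy at 1: mgh₁ = (1.34)(9.8)(17.5) = 229.81 J
Friction loss: W_f = μ_k mg d = 31.00 J
At 2: ½mv² + mgh₂ = mgh₁ − W_f
½mv² = 229.81 − 31.00 − 154.96 = 43.850 J
v = √(2 × 43.850/1.34) = 8.090 m/s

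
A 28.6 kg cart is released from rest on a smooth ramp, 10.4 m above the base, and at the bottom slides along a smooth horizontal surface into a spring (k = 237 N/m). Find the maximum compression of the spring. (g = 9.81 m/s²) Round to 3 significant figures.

Energy conservation (no friction) from release to max compression: mgh = ½kx²
x = √(2mgh/k) = √(2 × 28.6 × 9.81 × 10.4 / 237) = 4.962 m

x = 4.96 m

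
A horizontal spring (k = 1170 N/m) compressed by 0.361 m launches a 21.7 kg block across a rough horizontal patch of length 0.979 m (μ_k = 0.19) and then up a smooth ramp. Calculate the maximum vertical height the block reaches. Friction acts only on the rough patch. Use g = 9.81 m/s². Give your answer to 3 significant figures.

h = 0.172 m

Spring energy: E₀ = ½kx² = ½(1170)(0.361)² = 76.238 J
Friction: W_f = μ_k mg d = (0.19)(21.7)(9.81)(0.979) = 39.60 J
Energy at base of ramp: E = 76.238 − 39.60 = 36.641 J
At max height all remaining energy is PE: mgh = E ⇒ h = E/(mg) = 36.641/(21.7 × 9.81) = 0.1721 m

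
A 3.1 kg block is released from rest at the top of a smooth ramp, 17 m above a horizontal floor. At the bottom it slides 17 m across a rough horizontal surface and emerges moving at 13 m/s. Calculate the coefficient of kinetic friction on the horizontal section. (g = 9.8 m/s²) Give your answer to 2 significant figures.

μ_k = 0.49

Applying the work–energy principle:
mgh = ½mv² + μ_k m g d
mgh = 516.46 J; ½mv² = 261.95 J
W_f = 516.46 − 261.95 = 254.5 J
μ_k = W_f/(mg·d) = 254.5/(30.38 × 17) = 0.4928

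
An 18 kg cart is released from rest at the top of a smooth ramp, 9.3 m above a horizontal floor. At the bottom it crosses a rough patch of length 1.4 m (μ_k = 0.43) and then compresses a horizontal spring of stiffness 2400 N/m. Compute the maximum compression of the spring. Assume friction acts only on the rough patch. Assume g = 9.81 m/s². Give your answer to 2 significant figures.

Initial energy: E₁ = mgh = (18)(9.81)(9.3) = 1642.2 J
Friction removes W_f = μ_k mg d = (0.43)(18)(9.81)(1.4) = 106.3 J
Energy reaching the spring: E = 1642.2 − 106.3 = 1535.9 J
At max compression ½kx² = E ⇒ x = √(2E/k) = √(2 × 1535.9/2400) = 1.131 m

x = 1.1 m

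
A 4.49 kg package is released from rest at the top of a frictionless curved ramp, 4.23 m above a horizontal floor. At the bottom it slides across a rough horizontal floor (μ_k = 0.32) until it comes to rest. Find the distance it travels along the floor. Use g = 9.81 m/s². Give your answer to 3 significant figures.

d = 13.2 m

Energy bookkeeping (friction removes W_f = μ_k N d):
At rest all PE has been dissipated by friction: mgh = μ_k m g d
d = h/μ_k = 4.23/0.32 = 13.22 m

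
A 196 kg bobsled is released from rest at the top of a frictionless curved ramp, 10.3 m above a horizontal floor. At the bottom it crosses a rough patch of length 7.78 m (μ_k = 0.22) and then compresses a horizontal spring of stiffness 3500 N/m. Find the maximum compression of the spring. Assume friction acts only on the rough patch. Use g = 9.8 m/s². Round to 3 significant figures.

x = 3.07 m

Initial energy: E₁ = mgh = (196)(9.8)(10.3) = 19784 J
Friction removes W_f = μ_k mg d = (0.22)(196)(9.8)(7.78) = 3288 J
Energy reaching the spring: E = 19784 − 3288 = 16497 J
At max compression ½kx² = E ⇒ x = √(2E/k) = √(2 × 16497/3500) = 3.070 m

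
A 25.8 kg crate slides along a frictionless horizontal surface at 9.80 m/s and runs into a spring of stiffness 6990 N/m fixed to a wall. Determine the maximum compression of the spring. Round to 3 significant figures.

All KE is stored as spring PE at maximum compression: ½mv² = ½kx²
x = v√(m/k) = 9.80 × √(25.8/6990) = 0.5954 m

x = 0.595 m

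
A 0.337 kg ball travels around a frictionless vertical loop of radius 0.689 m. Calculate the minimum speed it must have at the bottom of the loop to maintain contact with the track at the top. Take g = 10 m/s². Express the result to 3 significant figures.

v = 5.87 m/s

At the top: mg = mv_top²/r ⇒ v_top² = gr = 6.890 m²/s²
Energy from bottom to top (height 2r): ½mv_bot² = ½mv_top² + mg(2r)
v_bot² = gr + 4gr = 5gr = 34.45
v_bot = √(5gr) = 5.869 m/s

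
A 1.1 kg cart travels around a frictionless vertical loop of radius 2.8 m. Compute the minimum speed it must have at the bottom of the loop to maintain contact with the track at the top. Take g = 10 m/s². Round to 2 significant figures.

v = 12 m/s

At the top: mg = mv_top²/r ⇒ v_top² = gr = 28.00 m²/s²
Energy from bottom to top (height 2r): ½mv_bot² = ½mv_top² + mg(2r)
v_bot² = gr + 4gr = 5gr = 140.0
v_bot = √(5gr) = 11.83 m/s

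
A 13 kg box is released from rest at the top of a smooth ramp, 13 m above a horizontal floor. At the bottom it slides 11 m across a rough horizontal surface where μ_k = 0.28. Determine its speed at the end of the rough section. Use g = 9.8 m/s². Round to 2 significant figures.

v = 14 m/s

Applying the work–energy principle:
mgh = ½mv² + μ_k m g d
W_f = μ_k mg d = (0.28)(13)(9.8)(11) = 392.4 J
½mv² = mgh − W_f = 1656.2 − 392.4 = 1263.8 J
v = √(2 × 1263.8/13) = 13.94 m/s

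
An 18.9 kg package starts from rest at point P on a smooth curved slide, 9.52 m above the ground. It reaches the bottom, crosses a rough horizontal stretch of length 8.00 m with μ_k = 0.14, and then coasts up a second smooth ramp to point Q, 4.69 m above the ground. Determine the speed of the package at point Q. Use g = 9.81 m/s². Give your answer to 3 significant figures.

v = 8.53 m/s

Energy at P: mgh₁ = (18.9)(9.81)(9.52) = 1765.1 J
Friction loss: W_f = μ_k mg d = 207.7 J
At Q: ½mv² + mgh₂ = mgh₁ − W_f
½mv² = 1765.1 − 207.7 − 869.57 = 687.87 J
v = √(2 × 687.87/18.9) = 8.532 m/s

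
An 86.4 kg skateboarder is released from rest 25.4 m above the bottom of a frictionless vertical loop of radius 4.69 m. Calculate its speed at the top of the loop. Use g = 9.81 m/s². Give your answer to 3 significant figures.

Energy conservation: mgh = ½mv_top² + mg(2r)
v_top² = 2g(h − 2r) = 2(9.81)(25.4 − 9.380) = 314.3
v_top = 17.73 m/s

v = 17.7 m/s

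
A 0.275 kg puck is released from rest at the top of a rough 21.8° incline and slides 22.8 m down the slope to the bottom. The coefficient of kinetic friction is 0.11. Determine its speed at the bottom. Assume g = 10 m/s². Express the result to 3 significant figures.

v = 11.1 m/s

Taking the bottom as reference, mgh = ½mv² + μ_k N L with h = L sinθ, N = mg cosθ:
mgh = mgL sinθ = (0.275)(10)(22.8)sin21.8° = 23.285 J
W_f = μ_k mg cosθ · L = (0.11)(0.275)(10)cos21.8°·22.8 = 6.404 J
½mv² = 23.285 − 6.404 = 16.881 J
v = √(2 × 16.881/0.275) = 11.08 m/s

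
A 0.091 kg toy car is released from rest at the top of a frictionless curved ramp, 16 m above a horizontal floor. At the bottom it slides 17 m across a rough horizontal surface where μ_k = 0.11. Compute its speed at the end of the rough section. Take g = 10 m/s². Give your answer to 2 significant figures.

Applying the work–energy principle:
mgh = ½mv² + μ_k m g d
W_f = μ_k mg d = (0.11)(0.091)(10)(17) = 1.702 J
½mv² = mgh − W_f = 14.560 − 1.702 = 12.858 J
v = √(2 × 12.858/0.091) = 16.81 m/s

v = 17 m/s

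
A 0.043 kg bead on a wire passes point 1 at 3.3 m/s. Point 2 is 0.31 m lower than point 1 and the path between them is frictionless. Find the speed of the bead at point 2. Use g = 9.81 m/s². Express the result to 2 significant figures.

v = 4.1 m/s

Mechanical energy is conserved (no friction): ½mv₀² + mgh = ½mv²
The mass cancels from both sides.
v² = v₀² + 2gh = (3.3)² + 2(9.81)(0.31) = 16.972
v = √16.972 = 4.120 m/s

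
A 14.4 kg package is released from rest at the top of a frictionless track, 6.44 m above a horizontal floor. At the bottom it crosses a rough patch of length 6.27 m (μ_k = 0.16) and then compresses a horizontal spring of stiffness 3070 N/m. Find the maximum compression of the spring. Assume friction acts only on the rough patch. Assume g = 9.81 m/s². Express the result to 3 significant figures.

Initial energy: E₁ = mgh = (14.4)(9.81)(6.44) = 909.74 J
Friction removes W_f = μ_k mg d = (0.16)(14.4)(9.81)(6.27) = 141.7 J
Energy reaching the spring: E = 909.74 − 141.7 = 768.02 J
At max compression ½kx² = E ⇒ x = √(2E/k) = √(2 × 768.02/3070) = 0.7073 m

x = 0.707 m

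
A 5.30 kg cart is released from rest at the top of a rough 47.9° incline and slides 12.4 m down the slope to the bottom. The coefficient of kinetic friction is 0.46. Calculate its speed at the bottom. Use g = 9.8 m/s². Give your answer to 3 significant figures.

Taking the bottom as reference, mgh = ½mv² + μ_k N L with h = L sinθ, N = mg cosθ:
mgh = mgL sinθ = (5.30)(9.8)(12.4)sin47.9° = 477.87 J
W_f = μ_k mg cosθ · L = (0.46)(5.30)(9.8)cos47.9°·12.4 = 198.6 J
½mv² = 477.87 − 198.6 = 279.25 J
v = √(2 × 279.25/5.30) = 10.27 m/s

v = 10.3 m/s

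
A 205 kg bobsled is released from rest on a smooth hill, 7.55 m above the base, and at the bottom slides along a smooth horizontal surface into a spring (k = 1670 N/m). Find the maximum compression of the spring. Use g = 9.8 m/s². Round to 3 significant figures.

x = 4.26 m

Gravitational PE at the top equals spring PE at max compression: mgh = ½kx²
x = √(2mgh/k) = √(2 × 205 × 9.8 × 7.55 / 1670) = 4.262 m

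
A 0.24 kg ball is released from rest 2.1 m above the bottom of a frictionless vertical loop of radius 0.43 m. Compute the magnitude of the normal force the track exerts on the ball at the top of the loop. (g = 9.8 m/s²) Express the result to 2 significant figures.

Energy from release to top (height 2r): mgh = ½mv_top² + mg(2r)
v_top² = 2g(h − 2r) = 2(9.8)(2.1 − 0.8600) = 24.304 m²/s²
At the top, both N and weight point toward the centre: N + mg = mv_top²/r
N = m(v_top²/r − g) = 0.24(24.304/0.43 − 9.8) = 11.21 N

N = 11 N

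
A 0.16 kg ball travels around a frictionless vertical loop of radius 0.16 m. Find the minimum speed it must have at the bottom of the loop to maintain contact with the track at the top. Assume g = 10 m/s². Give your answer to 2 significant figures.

At the top: mg = mv_top²/r ⇒ v_top² = gr = 1.600 m²/s²
Energy from bottom to top (height 2r): ½mv_bot² = ½mv_top² + mg(2r)
v_bot² = gr + 4gr = 5gr = 8.000
v_bot = √(5gr) = 2.828 m/s

v = 2.8 m/s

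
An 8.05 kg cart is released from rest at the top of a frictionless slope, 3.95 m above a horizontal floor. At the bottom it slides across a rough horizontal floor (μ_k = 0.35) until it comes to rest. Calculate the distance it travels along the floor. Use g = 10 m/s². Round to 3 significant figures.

Energy at the top = energy at the end + work done against friction:
At rest all PE has been dissipated by friction: mgh = μ_k m g d
d = h/μ_k = 3.95/0.35 = 11.29 m

d = 11.3 m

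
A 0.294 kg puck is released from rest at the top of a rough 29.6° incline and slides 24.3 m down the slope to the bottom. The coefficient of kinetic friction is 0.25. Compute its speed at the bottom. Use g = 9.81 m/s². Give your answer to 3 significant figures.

v = 11.5 m/s

Taking the bottom as reference, mgh = ½mv² + μ_k N L with h = L sinθ, N = mg cosθ:
mgh = mgL sinθ = (0.294)(9.81)(24.3)sin29.6° = 34.618 J
W_f = μ_k mg cosθ · L = (0.25)(0.294)(9.81)cos29.6°·24.3 = 15.23 J
½mv² = 34.618 − 15.23 = 19.383 J
v = √(2 × 19.383/0.294) = 11.48 m/s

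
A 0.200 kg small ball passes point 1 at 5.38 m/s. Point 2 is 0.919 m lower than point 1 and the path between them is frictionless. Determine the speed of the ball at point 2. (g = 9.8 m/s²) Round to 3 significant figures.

v = 6.85 m/s

Equating total energy at the two states: ½mv₀² + mgh = ½mv²
The mass cancels from both sides.
v² = v₀² + 2gh = (5.38)² + 2(9.8)(0.919) = 46.957
v = √46.957 = 6.853 m/s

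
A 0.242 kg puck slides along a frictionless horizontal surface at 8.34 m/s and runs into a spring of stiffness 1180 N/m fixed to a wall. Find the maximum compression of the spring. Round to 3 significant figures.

All KE is stored as spring PE at maximum compression: ½mv² = ½kx²
x = v√(m/k) = 8.34 × √(0.242/1180) = 0.1194 m

x = 0.119 m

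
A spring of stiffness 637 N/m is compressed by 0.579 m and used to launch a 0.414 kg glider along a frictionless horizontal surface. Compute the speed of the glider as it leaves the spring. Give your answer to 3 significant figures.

Spring PE converts entirely to kinetic energy: ½kx² = ½mv²
v = x√(k/m) = 0.579 × √(637/0.414) = 22.71 m/s

v = 22.7 m/s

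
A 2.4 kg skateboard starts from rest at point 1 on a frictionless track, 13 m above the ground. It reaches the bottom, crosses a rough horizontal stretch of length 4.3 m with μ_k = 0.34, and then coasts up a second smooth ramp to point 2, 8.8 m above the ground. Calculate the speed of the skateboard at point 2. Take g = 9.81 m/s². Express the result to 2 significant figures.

Energy at 1: mgh₁ = (2.4)(9.81)(13) = 306.07 J
Friction loss: W_f = μ_k mg d = 34.42 J
At 2: ½mv² + mgh₂ = mgh₁ − W_f
½mv² = 306.07 − 34.42 − 207.19 = 64.463 J
v = √(2 × 64.463/2.4) = 7.329 m/s

v = 7.3 m/s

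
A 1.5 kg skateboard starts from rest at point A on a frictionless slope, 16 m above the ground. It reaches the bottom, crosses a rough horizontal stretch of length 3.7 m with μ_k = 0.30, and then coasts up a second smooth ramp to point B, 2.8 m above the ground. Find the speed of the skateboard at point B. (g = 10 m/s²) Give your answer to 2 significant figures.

v = 16 m/s

Energy at A: mgh₁ = (1.5)(10)(16) = 240.00 J
Friction loss: W_f = μ_k mg d = 16.65 J
At B: ½mv² + mgh₂ = mgh₁ − W_f
½mv² = 240.00 − 16.65 − 42.000 = 181.35 J
v = √(2 × 181.35/1.5) = 15.55 m/s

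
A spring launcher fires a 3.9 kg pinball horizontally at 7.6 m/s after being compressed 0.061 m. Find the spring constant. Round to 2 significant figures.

k = 61000 N/m

Energy stored in the spring equals the launch KE: ½kx² = ½mv²
k = mv²/x² = (3.9)(7.6)²/(0.061)² = 60539 N/m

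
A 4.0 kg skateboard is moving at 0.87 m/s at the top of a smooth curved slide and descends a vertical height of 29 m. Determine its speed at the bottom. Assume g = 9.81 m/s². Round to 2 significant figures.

Energy conservation between the two points: ½mv₀² + mgh = ½mv²
v² = v₀² + 2gh = (0.87)² + 2(9.81)(29) = 569.74
v = √569.74 = 23.87 m/s

v = 24 m/s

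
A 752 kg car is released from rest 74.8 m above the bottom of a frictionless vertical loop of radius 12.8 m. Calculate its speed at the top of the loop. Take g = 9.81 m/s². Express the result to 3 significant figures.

Energy conservation: mgh = ½mv_top² + mg(2r)
v_top² = 2g(h − 2r) = 2(9.81)(74.8 − 25.60) = 965.3
v_top = 31.07 m/s

v = 31.1 m/s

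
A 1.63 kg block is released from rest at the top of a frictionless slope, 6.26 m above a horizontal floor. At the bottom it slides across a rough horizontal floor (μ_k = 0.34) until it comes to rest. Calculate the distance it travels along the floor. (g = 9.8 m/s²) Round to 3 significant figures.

d = 18.4 m

Applying the work–energy principle:
At rest all PE has been dissipated by friction: mgh = μ_k m g d
d = h/μ_k = 6.26/0.34 = 18.41 m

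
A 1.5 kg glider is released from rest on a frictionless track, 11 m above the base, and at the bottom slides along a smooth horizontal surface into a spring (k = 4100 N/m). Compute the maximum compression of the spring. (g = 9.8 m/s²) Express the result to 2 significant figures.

x = 0.28 m

At max compression the glider is momentarily at rest: mgh = ½kx²
x = √(2mgh/k) = √(2 × 1.5 × 9.8 × 11 / 4100) = 0.2809 m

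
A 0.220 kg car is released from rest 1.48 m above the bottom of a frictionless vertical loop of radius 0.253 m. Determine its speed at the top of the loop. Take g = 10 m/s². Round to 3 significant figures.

v = 4.41 m/s

Energy conservation: mgh = ½mv_top² + mg(2r)
v_top² = 2g(h − 2r) = 2(10)(1.48 − 0.5060) = 19.48
v_top = 4.414 m/s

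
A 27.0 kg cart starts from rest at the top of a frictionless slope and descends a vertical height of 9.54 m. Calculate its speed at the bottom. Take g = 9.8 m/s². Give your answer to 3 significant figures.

v = 13.7 m/s

By conservation of mechanical energy, mgh = ½mv²
v = √(2gh) = √(2 × 9.8 × 9.54) = √186.98 = 13.67 m/s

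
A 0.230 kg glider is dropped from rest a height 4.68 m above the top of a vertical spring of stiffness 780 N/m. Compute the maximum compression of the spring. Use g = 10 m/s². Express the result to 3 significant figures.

Measuring PE from the top of the relaxed spring, at max compression the glider has dropped H + x with zero KE, so:
mg(H + x) = ½kx²
½(780)x² − (0.230)(10)x − (0.230)(10)(4.68) = 0
390.0x² − 2.300x − 10.76 = 0
x = [2.300 + √(5.290 + 16792)]/(2 × 390.0) = 0.1691 m

x = 0.169 m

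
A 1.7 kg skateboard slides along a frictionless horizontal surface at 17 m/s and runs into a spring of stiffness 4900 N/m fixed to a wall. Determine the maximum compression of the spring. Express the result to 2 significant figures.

x = 0.32 m

Conservation of energy between contact and max compression: ½mv² = ½kx²
x = v√(m/k) = 17 × √(1.7/4900) = 0.3166 m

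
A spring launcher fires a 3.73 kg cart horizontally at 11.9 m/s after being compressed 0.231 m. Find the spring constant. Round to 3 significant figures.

k = 9900 N/m

½kx² = ½mv²
k = mv²/x² = (3.73)(11.9)²/(0.231)² = 9899 N/m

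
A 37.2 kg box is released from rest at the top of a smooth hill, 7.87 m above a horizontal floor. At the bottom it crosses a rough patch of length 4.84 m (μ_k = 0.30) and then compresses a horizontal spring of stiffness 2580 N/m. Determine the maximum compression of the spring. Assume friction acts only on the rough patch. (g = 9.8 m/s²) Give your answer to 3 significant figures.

Initial energy: E₁ = mgh = (37.2)(9.8)(7.87) = 2869.1 J
Friction removes W_f = μ_k mg d = (0.30)(37.2)(9.8)(4.84) = 529.3 J
Energy reaching the spring: E = 2869.1 − 529.3 = 2339.7 J
At max compression ½kx² = E ⇒ x = √(2E/k) = √(2 × 2339.7/2580) = 1.347 m

x = 1.35 m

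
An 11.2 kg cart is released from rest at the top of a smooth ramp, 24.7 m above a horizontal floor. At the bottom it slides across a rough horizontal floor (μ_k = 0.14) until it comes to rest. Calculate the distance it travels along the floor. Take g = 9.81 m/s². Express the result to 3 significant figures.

Energy bookkeeping (friction removes W_f = μ_k N d):
At rest all PE has been dissipated by friction: mgh = μ_k m g d
d = h/μ_k = 24.7/0.14 = 176.4 m

d = 176 m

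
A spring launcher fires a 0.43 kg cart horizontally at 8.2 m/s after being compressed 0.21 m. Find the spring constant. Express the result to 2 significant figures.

k = 660 N/m

Energy stored in the spring equals the launch KE: ½kx² = ½mv²
k = mv²/x² = (0.43)(8.2)²/(0.21)² = 655.6 N/m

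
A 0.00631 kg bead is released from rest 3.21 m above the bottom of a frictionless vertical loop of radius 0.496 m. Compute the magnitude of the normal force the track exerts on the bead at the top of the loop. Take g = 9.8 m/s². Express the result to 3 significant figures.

Energy from release to top (height 2r): mgh = ½mv_top² + mg(2r)
v_top² = 2g(h − 2r) = 2(9.8)(3.21 − 0.9920) = 43.473 m²/s²
At the top, both N and weight point toward the centre: N + mg = mv_top²/r
N = m(v_top²/r − g) = 0.00631(43.473/0.496 − 9.8) = 0.4912 N

N = 0.491 N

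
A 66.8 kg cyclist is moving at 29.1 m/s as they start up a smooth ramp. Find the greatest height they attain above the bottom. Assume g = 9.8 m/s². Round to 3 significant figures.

By energy conservation, ½mv² = mgh
h = v²/(2g) = 29.1²/(2 × 9.8) = 43.20 m

h = 43.2 m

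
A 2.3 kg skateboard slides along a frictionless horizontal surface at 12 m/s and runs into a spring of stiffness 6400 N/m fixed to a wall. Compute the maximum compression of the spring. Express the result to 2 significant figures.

All KE is stored as spring PE at maximum compression: ½mv² = ½kx²
x = v√(m/k) = 12 × √(2.3/6400) = 0.2275 m

x = 0.23 m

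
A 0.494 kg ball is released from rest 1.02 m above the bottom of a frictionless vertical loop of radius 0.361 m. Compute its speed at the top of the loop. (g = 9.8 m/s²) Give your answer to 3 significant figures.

v = 2.42 m/s

Energy conservation: mgh = ½mv_top² + mg(2r)
v_top² = 2g(h − 2r) = 2(9.8)(1.02 − 0.7220) = 5.841
v_top = 2.417 m/s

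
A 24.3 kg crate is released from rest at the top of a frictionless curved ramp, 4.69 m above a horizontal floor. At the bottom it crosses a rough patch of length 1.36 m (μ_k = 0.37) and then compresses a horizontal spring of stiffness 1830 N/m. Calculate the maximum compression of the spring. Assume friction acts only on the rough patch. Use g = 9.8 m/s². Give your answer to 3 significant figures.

x = 1.04 m

Initial energy: E₁ = mgh = (24.3)(9.8)(4.69) = 1116.9 J
Friction removes W_f = μ_k mg d = (0.37)(24.3)(9.8)(1.36) = 119.8 J
Energy reaching the spring: E = 1116.9 − 119.8 = 997.04 J
At max compression ½kx² = E ⇒ x = √(2E/k) = √(2 × 997.04/1830) = 1.044 m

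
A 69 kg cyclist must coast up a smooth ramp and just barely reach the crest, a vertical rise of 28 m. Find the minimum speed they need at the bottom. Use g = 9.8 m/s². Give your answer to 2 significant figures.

v = 23 m/s

At the top they are momentarily at rest, so all KE converts to PE: ½mv² = mgh
v = √(2gh) = √(2 × 9.8 × 28) = 23.43 m/s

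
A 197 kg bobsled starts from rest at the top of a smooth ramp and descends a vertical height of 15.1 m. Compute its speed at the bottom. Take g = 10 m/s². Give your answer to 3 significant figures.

Mechanical energy is conserved (no friction): mgh = ½mv²
v = √(2gh) = √(2 × 10 × 15.1) = √302.00 = 17.38 m/s

v = 17.4 m/s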